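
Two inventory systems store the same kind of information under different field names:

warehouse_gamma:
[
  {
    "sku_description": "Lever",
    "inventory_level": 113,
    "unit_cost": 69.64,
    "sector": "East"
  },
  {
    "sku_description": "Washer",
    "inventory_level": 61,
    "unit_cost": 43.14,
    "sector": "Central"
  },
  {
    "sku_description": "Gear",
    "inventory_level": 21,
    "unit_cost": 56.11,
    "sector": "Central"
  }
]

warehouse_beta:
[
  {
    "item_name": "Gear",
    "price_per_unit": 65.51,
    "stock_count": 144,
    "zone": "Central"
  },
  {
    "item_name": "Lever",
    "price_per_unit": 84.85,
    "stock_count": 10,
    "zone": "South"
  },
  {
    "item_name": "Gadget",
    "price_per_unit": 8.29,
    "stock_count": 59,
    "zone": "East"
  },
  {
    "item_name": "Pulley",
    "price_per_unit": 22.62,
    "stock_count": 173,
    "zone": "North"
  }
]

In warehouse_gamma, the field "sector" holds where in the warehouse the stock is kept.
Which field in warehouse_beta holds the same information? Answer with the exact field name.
zone

In warehouse_gamma, "sector" holds where in the warehouse the stock is kept.
The fields in warehouse_beta are: "item_name", "price_per_unit", "stock_count", "zone".
"zone" is the match: the name refers to the same concept and its values are area labels (e.g. 'Central', 'East').
The other fields ("item_name", "price_per_unit", "stock_count") hold different kinds of data.

So "sector" in warehouse_gamma corresponds to "zone" in warehouse_beta.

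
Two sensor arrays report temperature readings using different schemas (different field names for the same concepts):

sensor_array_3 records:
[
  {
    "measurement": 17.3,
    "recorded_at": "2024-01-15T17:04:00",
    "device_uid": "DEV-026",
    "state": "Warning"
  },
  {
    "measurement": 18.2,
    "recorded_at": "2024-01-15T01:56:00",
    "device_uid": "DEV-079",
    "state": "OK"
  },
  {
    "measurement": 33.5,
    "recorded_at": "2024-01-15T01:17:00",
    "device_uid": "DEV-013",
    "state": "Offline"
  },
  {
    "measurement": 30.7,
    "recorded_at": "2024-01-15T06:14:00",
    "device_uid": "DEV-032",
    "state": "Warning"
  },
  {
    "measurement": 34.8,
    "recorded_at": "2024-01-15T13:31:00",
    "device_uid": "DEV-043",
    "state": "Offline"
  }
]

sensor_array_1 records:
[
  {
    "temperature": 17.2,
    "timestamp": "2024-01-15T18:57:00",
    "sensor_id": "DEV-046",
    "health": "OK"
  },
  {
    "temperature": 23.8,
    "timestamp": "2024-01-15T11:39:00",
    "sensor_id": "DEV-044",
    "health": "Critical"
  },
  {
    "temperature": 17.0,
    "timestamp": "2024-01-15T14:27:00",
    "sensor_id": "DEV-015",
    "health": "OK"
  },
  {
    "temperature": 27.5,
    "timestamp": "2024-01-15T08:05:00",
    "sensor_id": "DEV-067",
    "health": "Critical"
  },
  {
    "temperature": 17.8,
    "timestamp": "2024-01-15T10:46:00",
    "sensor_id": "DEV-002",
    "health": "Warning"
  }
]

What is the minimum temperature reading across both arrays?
17.0

Schema mapping: "measurement" (sensor_array_3) = "temperature" (sensor_array_1) = temperature reading

Minimum in sensor_array_3: 17.3
Minimum in sensor_array_1: 17.0

Overall minimum: min(17.3, 17.0) = 17.0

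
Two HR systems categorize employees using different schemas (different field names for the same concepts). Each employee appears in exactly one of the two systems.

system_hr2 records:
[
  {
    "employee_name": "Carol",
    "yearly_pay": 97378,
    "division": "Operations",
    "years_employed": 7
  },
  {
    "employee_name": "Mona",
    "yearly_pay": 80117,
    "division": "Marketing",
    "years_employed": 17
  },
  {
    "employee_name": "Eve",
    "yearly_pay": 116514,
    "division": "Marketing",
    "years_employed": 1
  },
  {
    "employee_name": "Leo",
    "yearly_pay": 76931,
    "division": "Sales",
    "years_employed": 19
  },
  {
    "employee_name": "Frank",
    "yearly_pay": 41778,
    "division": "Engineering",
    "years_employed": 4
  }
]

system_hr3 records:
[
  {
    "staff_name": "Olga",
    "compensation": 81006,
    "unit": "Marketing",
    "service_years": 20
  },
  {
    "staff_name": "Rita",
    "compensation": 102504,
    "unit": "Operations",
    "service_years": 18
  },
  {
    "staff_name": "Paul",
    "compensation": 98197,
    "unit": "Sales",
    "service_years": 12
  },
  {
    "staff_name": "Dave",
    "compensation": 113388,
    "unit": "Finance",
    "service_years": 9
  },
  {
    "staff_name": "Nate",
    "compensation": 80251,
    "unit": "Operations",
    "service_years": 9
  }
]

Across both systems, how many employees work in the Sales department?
2

Schema mapping: "division" (system_hr2) = "unit" (system_hr3) = department

Sales employees in system_hr2: 1
Sales employees in system_hr3: 1

Total in Sales: 1 + 1 = 2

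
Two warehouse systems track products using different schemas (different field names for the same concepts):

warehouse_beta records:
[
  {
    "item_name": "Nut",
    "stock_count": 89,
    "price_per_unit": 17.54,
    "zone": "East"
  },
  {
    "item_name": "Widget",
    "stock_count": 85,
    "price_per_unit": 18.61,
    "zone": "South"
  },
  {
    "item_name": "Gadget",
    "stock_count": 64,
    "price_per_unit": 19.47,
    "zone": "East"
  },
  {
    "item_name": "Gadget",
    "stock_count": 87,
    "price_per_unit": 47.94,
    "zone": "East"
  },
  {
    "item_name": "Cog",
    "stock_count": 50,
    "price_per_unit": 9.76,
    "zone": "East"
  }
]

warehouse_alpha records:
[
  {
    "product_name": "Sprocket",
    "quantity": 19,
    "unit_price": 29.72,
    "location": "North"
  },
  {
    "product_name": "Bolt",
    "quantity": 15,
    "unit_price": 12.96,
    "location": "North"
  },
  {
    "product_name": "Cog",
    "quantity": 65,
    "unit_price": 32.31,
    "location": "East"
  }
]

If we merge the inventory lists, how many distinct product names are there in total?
6

Schema mapping: "item_name" (warehouse_beta) = "product_name" (warehouse_alpha) = product name

Products in warehouse_beta: ['Cog', 'Gadget', 'Nut', 'Widget']
Products in warehouse_alpha: ['Bolt', 'Cog', 'Sprocket']

Union (unique products): ['Bolt', 'Cog', 'Gadget', 'Nut', 'Sprocket', 'Widget']
Count: 6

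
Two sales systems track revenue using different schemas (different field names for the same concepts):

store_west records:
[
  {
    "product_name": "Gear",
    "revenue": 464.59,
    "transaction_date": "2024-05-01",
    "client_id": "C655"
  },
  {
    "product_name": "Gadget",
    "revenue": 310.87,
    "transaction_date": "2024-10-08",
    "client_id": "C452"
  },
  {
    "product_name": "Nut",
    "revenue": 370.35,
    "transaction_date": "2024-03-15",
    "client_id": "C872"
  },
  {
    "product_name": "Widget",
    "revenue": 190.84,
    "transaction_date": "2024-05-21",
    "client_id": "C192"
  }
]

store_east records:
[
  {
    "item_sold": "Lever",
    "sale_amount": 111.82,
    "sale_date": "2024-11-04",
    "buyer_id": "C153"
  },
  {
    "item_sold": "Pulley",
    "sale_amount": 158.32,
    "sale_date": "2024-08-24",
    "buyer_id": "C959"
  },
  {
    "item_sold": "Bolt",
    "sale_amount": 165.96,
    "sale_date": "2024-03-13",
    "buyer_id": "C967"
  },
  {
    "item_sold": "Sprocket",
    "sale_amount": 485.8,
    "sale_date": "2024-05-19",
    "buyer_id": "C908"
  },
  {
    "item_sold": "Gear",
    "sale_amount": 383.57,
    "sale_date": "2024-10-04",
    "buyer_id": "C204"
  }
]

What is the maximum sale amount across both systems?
485.8

Reconcile: "revenue" (store_west) = "sale_amount" (store_east) = sale amount

Maximum in store_west: 464.59
Maximum in store_east: 485.8

Overall maximum: max(464.59, 485.8) = 485.8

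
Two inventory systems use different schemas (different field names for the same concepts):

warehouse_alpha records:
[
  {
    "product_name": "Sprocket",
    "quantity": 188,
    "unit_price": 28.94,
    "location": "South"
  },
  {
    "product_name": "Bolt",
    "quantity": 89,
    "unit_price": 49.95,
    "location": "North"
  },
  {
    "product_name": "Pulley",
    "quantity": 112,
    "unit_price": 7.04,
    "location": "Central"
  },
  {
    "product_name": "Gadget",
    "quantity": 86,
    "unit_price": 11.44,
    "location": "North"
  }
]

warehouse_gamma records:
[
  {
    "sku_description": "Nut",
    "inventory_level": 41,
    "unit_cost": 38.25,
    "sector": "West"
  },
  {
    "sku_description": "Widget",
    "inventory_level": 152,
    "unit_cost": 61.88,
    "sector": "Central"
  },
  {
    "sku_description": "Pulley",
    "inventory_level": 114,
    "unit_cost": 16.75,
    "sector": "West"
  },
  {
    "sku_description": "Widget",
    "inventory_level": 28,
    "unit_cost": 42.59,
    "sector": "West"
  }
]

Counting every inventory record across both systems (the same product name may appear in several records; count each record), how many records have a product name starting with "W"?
2

Schema mapping: "product_name" (warehouse_alpha) = "sku_description" (warehouse_gamma) = product name

Records with product name starting with "W" in warehouse_alpha: 0
Records with product name starting with "W" in warehouse_gamma: 2

Total: 0 + 2 = 2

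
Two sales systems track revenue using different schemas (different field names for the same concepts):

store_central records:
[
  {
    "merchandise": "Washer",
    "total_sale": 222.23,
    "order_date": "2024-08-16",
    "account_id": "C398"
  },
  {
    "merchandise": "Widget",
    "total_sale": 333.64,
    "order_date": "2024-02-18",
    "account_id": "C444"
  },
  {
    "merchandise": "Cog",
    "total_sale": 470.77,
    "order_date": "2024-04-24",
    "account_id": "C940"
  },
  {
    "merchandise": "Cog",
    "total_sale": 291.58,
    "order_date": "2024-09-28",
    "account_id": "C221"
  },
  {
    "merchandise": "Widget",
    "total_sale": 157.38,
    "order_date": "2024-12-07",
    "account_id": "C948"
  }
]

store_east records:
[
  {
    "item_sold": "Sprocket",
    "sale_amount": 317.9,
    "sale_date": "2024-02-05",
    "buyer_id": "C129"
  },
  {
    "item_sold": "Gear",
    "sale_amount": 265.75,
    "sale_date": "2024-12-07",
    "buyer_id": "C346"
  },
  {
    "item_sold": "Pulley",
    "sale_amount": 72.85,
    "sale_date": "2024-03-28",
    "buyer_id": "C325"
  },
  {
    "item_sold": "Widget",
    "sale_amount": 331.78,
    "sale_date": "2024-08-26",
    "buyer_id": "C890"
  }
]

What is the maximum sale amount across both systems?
470.77

Reconcile: "total_sale" (store_central) = "sale_amount" (store_east) = sale amount

Maximum in store_central: 470.77
Maximum in store_east: 331.78

Overall maximum: max(470.77, 331.78) = 470.77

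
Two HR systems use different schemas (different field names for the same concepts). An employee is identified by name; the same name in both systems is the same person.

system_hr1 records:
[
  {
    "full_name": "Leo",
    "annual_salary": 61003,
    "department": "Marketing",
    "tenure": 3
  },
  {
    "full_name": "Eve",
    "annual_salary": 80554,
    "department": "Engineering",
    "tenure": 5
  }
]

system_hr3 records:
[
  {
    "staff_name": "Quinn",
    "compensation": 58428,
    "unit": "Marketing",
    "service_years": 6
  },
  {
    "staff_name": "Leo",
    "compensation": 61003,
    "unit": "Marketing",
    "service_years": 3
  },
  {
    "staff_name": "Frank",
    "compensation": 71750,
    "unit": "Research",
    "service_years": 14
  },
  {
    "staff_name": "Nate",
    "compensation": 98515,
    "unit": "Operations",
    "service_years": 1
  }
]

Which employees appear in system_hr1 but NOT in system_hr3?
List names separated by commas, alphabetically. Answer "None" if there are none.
Eve

Schema mapping: "full_name" (system_hr1) = "staff_name" (system_hr3) = employee name

Names in system_hr1: ['Eve', 'Leo']
Names in system_hr3: ['Frank', 'Leo', 'Nate', 'Quinn']

In system_hr1 but not system_hr3: ['Eve']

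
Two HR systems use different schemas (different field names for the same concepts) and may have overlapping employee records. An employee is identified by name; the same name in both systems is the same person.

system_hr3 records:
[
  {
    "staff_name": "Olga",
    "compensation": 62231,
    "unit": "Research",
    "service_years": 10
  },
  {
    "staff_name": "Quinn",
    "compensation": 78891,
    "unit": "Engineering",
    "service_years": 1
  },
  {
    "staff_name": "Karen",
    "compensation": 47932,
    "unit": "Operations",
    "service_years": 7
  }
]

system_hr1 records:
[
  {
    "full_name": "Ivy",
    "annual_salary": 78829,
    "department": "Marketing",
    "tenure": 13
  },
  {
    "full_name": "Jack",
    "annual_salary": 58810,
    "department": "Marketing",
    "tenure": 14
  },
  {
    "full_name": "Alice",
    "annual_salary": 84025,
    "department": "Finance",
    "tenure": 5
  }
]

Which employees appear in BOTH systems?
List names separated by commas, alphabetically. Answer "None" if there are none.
None

Schema mapping: "staff_name" (system_hr3) = "full_name" (system_hr1) = employee name

Names in system_hr3: ['Karen', 'Olga', 'Quinn']
Names in system_hr1: ['Alice', 'Ivy', 'Jack']

Intersection: None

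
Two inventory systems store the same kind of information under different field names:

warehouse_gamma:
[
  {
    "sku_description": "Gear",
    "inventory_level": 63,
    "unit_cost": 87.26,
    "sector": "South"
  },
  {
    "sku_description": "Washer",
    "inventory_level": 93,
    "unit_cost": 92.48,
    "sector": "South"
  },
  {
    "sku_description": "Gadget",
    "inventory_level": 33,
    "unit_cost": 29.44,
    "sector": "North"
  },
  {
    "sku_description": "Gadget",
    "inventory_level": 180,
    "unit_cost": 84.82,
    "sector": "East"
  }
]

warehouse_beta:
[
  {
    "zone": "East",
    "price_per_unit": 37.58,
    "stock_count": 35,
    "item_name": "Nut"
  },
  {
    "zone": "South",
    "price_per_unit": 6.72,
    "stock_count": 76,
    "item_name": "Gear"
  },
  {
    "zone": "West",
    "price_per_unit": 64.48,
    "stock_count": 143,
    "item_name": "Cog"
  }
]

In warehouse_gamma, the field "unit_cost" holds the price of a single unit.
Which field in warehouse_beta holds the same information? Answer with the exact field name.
price_per_unit

In warehouse_gamma, "unit_cost" holds the price of a single unit.
The fields in warehouse_beta are: "zone", "price_per_unit", "stock_count", "item_name".
"price_per_unit" is the match: the name refers to the same concept and its values are decimal currency amounts (e.g. 37.58, 6.72).
The other fields ("zone", "stock_count", "item_name") hold different kinds of data.

So "unit_cost" in warehouse_gamma corresponds to "price_per_unit" in warehouse_beta.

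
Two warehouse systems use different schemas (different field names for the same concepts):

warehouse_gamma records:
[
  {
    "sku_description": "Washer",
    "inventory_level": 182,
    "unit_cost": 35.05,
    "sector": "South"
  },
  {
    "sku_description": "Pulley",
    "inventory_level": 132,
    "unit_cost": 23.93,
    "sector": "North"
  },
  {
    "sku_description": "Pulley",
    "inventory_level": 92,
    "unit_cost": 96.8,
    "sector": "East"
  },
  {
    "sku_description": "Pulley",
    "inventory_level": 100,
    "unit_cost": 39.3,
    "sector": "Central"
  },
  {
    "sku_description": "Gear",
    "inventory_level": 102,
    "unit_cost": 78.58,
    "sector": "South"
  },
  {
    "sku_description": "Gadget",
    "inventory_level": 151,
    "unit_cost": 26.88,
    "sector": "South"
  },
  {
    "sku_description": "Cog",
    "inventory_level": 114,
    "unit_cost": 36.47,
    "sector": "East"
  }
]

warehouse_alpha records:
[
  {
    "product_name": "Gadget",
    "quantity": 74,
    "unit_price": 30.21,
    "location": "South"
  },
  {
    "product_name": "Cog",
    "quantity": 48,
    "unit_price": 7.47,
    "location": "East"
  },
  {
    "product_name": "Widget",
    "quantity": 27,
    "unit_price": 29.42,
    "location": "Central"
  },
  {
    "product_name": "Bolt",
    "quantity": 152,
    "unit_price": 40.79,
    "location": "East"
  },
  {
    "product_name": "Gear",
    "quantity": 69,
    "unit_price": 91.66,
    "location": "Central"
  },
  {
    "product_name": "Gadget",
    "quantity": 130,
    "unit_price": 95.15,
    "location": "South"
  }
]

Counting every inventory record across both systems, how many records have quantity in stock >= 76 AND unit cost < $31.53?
2

Schema mappings:
- "inventory_level" (warehouse_gamma) = "quantity" (warehouse_alpha) = quantity
- "unit_cost" (warehouse_gamma) = "unit_price" (warehouse_alpha) = unit cost

Records meeting both conditions in warehouse_gamma: 2
Records meeting both conditions in warehouse_alpha: 0

Total: 2 + 0 = 2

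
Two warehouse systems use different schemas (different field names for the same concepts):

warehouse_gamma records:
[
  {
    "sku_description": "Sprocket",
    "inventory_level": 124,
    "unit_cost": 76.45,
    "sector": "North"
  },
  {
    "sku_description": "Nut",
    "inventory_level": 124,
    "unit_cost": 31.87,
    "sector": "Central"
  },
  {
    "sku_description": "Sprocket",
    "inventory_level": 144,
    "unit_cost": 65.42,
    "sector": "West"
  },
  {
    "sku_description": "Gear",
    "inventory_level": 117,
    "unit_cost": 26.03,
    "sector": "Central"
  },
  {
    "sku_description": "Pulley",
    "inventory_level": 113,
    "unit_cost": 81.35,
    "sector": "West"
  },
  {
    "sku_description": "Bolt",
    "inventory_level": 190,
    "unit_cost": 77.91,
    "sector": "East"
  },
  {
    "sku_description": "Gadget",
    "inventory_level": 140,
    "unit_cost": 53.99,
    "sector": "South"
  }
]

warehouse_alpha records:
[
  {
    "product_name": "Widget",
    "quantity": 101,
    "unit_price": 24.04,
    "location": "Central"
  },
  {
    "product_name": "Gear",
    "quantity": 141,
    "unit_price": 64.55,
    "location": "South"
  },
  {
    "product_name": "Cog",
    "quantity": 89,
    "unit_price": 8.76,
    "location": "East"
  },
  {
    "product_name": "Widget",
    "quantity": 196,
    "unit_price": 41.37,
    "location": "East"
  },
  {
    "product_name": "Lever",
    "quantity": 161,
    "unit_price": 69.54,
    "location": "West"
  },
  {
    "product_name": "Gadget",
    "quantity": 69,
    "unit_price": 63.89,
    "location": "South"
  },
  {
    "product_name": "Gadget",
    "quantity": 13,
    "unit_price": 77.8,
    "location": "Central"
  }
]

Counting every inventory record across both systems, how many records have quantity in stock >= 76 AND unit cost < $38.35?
4

Schema mappings:
- "inventory_level" (warehouse_gamma) = "quantity" (warehouse_alpha) = quantity
- "unit_cost" (warehouse_gamma) = "unit_price" (warehouse_alpha) = unit cost

Records meeting both conditions in warehouse_gamma: 2
Records meeting both conditions in warehouse_alpha: 2

Total: 2 + 2 = 4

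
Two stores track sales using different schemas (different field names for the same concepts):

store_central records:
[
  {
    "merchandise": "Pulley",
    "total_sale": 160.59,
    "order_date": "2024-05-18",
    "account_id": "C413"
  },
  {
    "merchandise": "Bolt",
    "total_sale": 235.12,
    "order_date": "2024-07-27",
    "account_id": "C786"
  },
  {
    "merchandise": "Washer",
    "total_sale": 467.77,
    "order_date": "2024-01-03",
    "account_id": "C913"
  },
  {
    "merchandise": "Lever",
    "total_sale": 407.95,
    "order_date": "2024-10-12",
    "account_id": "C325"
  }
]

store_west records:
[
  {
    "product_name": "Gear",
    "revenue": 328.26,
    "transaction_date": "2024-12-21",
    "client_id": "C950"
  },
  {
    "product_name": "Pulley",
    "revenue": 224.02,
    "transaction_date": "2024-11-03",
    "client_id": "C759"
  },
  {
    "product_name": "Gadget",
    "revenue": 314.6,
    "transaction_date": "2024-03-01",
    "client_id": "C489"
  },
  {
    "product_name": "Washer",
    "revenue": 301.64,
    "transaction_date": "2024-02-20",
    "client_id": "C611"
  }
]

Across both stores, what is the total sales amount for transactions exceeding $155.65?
2439.95

Schema mapping: "total_sale" (store_central) = "revenue" (store_west) = sale amount

Sum of sales > $155.65 in store_central: 1271.43
Sum of sales > $155.65 in store_west: 1168.52

Total: 1271.43 + 1168.52 = 2439.95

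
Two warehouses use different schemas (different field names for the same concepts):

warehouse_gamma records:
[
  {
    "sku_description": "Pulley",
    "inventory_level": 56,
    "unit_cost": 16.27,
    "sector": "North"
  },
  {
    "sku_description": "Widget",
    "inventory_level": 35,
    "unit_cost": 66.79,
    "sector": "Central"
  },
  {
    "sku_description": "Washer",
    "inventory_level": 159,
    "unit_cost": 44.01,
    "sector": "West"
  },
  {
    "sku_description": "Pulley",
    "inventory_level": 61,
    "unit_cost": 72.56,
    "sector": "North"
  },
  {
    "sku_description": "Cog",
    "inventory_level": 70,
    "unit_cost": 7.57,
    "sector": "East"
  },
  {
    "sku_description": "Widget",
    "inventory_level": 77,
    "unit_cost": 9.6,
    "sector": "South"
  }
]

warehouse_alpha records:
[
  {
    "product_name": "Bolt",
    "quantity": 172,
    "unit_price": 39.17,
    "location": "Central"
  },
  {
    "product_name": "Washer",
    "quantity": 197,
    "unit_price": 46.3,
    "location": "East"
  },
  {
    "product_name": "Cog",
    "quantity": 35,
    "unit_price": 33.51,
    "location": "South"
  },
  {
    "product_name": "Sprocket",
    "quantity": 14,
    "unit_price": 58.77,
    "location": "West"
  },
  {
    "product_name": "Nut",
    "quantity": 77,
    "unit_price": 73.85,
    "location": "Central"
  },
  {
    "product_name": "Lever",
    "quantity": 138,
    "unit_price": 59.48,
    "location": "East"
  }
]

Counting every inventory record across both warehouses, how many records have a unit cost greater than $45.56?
6

Schema mapping: "unit_cost" (warehouse_gamma) = "unit_price" (warehouse_alpha) = unit cost

Records > $45.56 in warehouse_gamma: 2
Records > $45.56 in warehouse_alpha: 4

Total count: 2 + 4 = 6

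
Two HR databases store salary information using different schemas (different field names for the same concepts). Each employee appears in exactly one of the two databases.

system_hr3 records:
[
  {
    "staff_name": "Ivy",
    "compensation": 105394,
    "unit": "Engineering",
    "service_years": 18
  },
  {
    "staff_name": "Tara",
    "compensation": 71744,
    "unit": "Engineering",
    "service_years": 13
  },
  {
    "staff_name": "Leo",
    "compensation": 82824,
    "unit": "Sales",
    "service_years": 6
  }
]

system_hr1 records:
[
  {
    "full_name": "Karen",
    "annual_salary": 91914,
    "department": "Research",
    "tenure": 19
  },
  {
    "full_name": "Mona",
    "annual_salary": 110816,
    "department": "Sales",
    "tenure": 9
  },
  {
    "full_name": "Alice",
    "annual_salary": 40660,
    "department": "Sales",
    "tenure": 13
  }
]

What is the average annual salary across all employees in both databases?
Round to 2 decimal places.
83892.00

Schema mapping: "compensation" (system_hr3) = "annual_salary" (system_hr1) = annual salary

All salaries: [105394, 71744, 82824, 91914, 110816, 40660]
Sum: 503352
Count: 6
Average: 503352 / 6 = 83892.00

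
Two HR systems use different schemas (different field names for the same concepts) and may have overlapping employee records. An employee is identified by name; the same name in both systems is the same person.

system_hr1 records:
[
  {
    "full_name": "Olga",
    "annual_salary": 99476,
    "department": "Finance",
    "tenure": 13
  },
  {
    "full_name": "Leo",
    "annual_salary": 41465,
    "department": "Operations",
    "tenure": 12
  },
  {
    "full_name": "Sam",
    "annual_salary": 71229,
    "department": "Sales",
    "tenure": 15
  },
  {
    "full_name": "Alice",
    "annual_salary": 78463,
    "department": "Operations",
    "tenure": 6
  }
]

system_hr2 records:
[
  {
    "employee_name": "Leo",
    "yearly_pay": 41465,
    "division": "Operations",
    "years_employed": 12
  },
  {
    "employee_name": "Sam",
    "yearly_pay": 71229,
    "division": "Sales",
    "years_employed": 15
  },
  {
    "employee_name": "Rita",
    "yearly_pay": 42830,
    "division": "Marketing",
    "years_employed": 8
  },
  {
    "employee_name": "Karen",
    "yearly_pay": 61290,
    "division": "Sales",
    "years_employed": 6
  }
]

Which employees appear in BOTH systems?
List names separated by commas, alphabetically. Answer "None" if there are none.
Leo, Sam

Schema mapping: "full_name" (system_hr1) = "employee_name" (system_hr2) = employee name

Names in system_hr1: ['Alice', 'Leo', 'Olga', 'Sam']
Names in system_hr2: ['Karen', 'Leo', 'Rita', 'Sam']

Intersection: ['Leo', 'Sam']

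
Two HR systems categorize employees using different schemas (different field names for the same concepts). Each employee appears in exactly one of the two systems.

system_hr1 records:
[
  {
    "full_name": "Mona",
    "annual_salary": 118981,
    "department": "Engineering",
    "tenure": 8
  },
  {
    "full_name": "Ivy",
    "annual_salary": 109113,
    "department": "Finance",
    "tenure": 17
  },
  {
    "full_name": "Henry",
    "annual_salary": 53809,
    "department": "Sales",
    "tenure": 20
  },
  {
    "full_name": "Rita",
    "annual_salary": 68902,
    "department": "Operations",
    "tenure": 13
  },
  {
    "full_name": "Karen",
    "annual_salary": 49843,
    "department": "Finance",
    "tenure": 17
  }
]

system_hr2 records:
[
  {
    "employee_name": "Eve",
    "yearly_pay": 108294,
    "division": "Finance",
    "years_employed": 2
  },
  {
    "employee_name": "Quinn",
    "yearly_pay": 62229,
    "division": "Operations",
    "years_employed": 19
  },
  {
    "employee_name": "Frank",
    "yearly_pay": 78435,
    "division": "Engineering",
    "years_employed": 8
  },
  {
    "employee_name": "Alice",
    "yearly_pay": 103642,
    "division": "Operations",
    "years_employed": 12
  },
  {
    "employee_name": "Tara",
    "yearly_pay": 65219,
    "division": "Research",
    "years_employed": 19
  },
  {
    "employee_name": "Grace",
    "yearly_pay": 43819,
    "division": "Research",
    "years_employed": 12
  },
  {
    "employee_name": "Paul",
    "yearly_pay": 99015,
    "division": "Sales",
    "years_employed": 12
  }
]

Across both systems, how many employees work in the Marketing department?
0

Schema mapping: "department" (system_hr1) = "division" (system_hr2) = department

Marketing employees in system_hr1: 0
Marketing employees in system_hr2: 0

Total in Marketing: 0 + 0 = 0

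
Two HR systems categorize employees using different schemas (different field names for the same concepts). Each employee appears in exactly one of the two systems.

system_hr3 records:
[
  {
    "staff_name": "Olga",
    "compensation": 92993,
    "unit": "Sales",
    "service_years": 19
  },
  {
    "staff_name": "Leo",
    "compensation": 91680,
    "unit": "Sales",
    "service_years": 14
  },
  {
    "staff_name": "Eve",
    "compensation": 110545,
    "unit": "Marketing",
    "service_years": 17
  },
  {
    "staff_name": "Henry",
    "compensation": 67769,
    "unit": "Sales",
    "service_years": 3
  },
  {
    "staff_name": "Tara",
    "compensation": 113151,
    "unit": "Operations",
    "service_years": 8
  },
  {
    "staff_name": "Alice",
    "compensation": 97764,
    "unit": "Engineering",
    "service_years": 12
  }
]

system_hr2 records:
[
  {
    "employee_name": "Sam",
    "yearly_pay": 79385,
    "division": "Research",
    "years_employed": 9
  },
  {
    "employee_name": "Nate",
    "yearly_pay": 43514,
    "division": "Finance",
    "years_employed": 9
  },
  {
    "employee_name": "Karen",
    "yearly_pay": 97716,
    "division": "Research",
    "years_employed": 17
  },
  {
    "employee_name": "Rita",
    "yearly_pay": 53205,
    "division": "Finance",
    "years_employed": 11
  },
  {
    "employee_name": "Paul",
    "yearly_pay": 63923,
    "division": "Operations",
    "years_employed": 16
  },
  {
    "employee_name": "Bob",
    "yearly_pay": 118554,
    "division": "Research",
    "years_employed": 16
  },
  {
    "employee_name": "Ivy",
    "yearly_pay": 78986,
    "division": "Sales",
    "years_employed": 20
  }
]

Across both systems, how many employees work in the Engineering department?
1

Schema mapping: "unit" (system_hr3) = "division" (system_hr2) = department

Engineering employees in system_hr3: 1
Engineering employees in system_hr2: 0

Total in Engineering: 1 + 0 = 1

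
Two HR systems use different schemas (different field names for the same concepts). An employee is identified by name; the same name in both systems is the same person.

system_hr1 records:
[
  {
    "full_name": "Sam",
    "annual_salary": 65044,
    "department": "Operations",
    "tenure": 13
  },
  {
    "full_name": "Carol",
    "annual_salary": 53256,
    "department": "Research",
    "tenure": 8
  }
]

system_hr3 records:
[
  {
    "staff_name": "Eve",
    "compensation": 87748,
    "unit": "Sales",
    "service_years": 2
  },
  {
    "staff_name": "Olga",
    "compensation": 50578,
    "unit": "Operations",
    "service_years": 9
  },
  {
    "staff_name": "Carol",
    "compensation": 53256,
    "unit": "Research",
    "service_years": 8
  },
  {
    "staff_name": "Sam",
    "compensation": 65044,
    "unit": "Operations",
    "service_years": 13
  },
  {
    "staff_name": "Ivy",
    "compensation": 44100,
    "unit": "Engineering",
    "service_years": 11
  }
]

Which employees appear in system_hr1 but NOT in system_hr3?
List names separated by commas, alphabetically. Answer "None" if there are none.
None

Schema mapping: "full_name" (system_hr1) = "staff_name" (system_hr3) = employee name

Names in system_hr1: ['Carol', 'Sam']
Names in system_hr3: ['Carol', 'Eve', 'Ivy', 'Olga', 'Sam']

In system_hr1 but not system_hr3: None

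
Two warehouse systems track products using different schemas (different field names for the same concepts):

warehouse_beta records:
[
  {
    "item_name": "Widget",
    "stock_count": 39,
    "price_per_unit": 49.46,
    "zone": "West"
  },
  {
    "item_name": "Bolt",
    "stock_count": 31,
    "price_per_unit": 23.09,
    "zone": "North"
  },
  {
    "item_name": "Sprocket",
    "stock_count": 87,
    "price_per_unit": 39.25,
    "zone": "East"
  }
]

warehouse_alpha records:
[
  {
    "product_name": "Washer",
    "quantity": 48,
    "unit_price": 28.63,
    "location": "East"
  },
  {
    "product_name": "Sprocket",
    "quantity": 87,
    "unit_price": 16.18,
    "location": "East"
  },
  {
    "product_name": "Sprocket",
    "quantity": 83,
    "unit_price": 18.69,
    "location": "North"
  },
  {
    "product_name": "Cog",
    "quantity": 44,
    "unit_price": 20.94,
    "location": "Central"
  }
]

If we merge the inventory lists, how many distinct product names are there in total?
5

Schema mapping: "item_name" (warehouse_beta) = "product_name" (warehouse_alpha) = product name

Products in warehouse_beta: ['Bolt', 'Sprocket', 'Widget']
Products in warehouse_alpha: ['Cog', 'Sprocket', 'Washer']

Union (unique products): ['Bolt', 'Cog', 'Sprocket', 'Washer', 'Widget']
Count: 5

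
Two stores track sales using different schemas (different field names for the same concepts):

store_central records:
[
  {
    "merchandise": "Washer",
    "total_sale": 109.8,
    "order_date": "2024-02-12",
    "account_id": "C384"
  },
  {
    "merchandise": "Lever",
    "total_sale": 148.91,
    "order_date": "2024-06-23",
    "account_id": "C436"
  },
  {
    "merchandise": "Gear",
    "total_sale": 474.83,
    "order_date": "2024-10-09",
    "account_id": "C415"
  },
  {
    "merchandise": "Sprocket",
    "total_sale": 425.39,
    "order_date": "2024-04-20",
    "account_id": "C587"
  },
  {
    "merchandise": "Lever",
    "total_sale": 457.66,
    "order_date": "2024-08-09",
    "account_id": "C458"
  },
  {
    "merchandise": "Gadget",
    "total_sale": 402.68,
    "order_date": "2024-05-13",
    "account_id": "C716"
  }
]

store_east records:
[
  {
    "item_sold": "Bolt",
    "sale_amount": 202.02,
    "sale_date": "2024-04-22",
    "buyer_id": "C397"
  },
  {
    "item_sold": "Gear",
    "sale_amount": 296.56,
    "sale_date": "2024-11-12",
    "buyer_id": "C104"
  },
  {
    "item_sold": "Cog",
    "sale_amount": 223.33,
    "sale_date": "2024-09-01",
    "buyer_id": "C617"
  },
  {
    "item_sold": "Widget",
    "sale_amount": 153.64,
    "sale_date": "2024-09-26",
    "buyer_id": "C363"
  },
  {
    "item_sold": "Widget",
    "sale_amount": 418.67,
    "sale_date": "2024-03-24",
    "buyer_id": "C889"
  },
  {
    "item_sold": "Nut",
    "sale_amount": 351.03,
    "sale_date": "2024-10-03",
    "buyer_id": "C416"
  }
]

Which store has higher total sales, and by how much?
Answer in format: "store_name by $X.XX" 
store_central by $374.02

Schema mapping: "total_sale" (store_central) = "sale_amount" (store_east) = sale amount

Total for store_central: 2019.27
Total for store_east: 1645.25

Difference: |2019.27 - 1645.25| = 374.02
store_central has higher sales by $374.02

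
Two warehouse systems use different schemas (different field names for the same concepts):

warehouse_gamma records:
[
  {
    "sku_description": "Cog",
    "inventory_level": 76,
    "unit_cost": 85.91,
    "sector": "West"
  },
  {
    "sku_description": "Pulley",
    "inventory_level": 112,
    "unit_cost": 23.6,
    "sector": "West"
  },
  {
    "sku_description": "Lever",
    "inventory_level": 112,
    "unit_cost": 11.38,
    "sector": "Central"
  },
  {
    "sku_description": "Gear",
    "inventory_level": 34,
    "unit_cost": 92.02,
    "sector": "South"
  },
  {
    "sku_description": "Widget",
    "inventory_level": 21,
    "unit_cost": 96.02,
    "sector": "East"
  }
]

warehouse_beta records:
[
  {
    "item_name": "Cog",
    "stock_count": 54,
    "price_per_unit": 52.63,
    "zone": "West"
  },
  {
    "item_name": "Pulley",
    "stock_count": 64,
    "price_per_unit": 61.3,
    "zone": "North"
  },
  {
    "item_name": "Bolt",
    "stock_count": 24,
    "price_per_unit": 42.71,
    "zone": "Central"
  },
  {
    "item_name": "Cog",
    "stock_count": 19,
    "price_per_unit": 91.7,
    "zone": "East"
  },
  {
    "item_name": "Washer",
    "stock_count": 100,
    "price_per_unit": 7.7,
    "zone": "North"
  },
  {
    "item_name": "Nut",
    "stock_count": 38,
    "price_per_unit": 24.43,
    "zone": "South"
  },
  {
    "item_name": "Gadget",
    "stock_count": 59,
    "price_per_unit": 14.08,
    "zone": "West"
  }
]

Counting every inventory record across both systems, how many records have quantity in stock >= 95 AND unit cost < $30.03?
3

Schema mappings:
- "inventory_level" (warehouse_gamma) = "stock_count" (warehouse_beta) = quantity
- "unit_cost" (warehouse_gamma) = "price_per_unit" (warehouse_beta) = unit cost

Records meeting both conditions in warehouse_gamma: 2
Records meeting both conditions in warehouse_beta: 1

Total: 2 + 1 = 3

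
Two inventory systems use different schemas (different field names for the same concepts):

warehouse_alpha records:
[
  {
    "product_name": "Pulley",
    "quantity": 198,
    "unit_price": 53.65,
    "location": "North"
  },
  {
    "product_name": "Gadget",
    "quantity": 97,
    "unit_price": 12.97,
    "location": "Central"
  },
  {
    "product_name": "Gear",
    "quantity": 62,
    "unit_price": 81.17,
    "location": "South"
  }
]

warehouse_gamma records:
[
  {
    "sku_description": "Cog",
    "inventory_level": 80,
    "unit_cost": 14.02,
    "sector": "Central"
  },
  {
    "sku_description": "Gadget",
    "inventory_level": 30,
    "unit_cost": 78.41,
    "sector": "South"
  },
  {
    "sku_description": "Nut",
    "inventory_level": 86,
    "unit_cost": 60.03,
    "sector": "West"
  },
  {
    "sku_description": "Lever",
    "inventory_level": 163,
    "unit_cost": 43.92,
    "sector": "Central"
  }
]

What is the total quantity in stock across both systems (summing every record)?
716

To reconcile these schemas, identify the field holding the quantity in stock in each system:
1. In warehouse_alpha it is "quantity"
2. In warehouse_gamma it is "inventory_level"

From warehouse_alpha: 198 + 97 + 62 = 357
From warehouse_gamma: 80 + 30 + 86 + 163 = 359

Total: 357 + 359 = 716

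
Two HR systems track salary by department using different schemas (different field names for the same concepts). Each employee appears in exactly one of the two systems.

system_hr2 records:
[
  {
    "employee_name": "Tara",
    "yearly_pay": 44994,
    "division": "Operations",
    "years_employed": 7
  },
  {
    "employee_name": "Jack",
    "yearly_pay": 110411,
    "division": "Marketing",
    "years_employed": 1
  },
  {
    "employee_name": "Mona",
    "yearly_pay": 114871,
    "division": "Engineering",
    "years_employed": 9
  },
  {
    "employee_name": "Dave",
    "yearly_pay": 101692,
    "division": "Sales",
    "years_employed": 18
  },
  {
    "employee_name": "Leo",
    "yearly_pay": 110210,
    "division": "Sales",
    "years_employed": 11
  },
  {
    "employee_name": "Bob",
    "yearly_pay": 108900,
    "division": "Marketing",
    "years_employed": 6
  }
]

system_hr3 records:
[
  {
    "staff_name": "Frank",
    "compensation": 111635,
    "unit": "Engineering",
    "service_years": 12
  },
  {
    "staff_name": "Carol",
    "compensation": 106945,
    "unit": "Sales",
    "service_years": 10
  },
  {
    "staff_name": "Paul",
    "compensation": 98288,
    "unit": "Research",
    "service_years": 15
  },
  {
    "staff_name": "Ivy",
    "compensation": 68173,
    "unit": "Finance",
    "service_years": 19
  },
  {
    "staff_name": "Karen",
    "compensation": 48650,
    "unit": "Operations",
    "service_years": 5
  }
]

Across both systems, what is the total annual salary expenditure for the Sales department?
318847

Schema mappings:
- "division" (system_hr2) = "unit" (system_hr3) = department
- "yearly_pay" (system_hr2) = "compensation" (system_hr3) = salary

Sales salaries from system_hr2: 211902
Sales salaries from system_hr3: 106945

Total: 211902 + 106945 = 318847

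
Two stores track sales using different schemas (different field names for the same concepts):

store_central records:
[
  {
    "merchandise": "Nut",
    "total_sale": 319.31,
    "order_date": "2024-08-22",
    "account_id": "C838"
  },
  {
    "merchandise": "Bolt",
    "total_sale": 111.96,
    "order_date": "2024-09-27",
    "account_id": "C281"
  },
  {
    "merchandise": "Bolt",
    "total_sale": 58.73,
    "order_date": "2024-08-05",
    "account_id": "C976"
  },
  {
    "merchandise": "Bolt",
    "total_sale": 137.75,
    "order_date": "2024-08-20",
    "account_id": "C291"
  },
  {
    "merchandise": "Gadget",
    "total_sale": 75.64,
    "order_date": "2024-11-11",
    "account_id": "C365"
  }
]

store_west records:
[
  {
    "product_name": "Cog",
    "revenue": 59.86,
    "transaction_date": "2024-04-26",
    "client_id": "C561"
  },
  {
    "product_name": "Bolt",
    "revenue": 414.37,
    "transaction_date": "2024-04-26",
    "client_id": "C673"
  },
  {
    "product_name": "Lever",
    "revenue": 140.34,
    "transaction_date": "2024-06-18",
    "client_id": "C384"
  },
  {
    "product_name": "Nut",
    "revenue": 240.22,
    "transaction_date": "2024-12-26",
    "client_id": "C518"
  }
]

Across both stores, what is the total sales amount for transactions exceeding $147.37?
973.9

Schema mapping: "total_sale" (store_central) = "revenue" (store_west) = sale amount

Sum of sales > $147.37 in store_central: 319.31
Sum of sales > $147.37 in store_west: 654.59

Total: 319.31 + 654.59 = 973.9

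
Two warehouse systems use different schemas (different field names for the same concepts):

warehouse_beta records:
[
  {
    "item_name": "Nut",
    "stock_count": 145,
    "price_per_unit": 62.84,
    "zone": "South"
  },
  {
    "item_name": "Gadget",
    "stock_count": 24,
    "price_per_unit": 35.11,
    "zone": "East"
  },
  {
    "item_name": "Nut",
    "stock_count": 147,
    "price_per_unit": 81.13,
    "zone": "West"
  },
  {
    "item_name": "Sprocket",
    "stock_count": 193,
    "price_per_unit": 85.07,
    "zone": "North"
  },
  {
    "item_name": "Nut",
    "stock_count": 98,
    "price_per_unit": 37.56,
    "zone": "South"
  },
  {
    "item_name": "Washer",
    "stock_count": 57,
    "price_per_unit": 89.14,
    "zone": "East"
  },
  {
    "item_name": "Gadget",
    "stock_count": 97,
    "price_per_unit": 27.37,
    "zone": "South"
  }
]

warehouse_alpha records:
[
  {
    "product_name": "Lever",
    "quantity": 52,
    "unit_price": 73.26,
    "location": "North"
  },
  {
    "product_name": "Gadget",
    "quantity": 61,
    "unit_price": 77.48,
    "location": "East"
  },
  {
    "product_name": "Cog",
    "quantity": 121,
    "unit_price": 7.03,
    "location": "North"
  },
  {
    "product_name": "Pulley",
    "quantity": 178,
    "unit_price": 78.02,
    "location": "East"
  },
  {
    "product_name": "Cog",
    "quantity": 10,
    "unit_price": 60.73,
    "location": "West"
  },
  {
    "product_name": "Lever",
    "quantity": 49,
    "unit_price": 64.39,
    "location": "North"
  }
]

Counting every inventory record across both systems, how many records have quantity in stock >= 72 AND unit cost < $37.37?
2

Schema mappings:
- "stock_count" (warehouse_beta) = "quantity" (warehouse_alpha) = quantity
- "price_per_unit" (warehouse_beta) = "unit_price" (warehouse_alpha) = unit cost

Records meeting both conditions in warehouse_beta: 1
Records meeting both conditions in warehouse_alpha: 1

Total: 1 + 1 = 2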